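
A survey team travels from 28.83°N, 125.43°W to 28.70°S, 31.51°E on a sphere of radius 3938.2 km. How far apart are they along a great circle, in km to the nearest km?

10985 km

With latitudes φ₁ = 28.830°, φ₂ = -28.700° and longitude difference Δλ = 156.940°:
cos c = sin φ₁ sin φ₂ + cos φ₁ cos φ₂ cos Δλ = (0.4822)(-0.4802) + (0.8761)(0.8771)(-0.9201) = -0.93860,
so c = arccos(-0.93860) = 2.78934 rad.
Distance = R·c = 3938.2 × 2.7893 ≈ 10985 km.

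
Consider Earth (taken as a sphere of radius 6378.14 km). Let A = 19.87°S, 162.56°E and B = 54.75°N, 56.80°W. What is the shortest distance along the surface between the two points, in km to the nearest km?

Let φ₁ = -0.3468 rad, φ₂ = 0.9556 rad, and Δλ = 2.4546 rad.
Haversine: a = sin²(Δφ/2) + cos φ₁ cos φ₂ sin²(Δλ/2) = 0.3674 + (0.9405)(0.5771)(0.8866) = 0.84862.
Central angle c = 2·arcsin(√a) = 2.34233 rad.
Distance = R·c = 6378.14 × 2.3423 ≈ 14940 km.

14940 km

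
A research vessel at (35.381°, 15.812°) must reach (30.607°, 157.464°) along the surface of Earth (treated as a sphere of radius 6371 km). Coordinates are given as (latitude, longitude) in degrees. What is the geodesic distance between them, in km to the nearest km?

Let φ₁ = 0.6175 rad, φ₂ = 0.5342 rad, and Δλ = 2.4723 rad.
cos c = sin φ₁ sin φ₂ + cos φ₁ cos φ₂ cos Δλ = (0.5790)(0.5091) + (0.8153)(0.8607)(-0.7843) = -0.25553,
so c = arccos(-0.25553) = 1.82920 rad.
Distance = R·c = 6371 × 1.8292 ≈ 11654 km.

11654 km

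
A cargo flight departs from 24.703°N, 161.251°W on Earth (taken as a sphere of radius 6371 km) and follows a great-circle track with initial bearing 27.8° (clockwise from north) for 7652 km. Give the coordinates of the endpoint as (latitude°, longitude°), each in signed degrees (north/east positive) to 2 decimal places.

64.20°, -69.09°

Angular distance δ = d/R = 7652/6371 = 1.20107 rad; initial bearing θ = 0.4852 rad.
sin φ₂ = sin φ₁ cos δ + cos φ₁ sin δ cos θ = (0.4179)(0.3614) + (0.9085)(0.9324)(0.8846) = 0.9003, so φ₂ = 64.20°.
Δλ = atan2(sin θ sin δ cos φ₁, cos δ − sin φ₁ sin φ₂) = atan2(0.3951, -0.0149) = 92.160°.
λ₂ = -161.251° + 92.160° = -69.09°.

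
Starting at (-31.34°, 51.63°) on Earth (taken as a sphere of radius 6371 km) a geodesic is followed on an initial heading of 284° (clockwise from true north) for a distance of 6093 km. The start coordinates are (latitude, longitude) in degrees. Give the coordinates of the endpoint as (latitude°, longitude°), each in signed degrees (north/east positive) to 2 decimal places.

-7.53°, -1.47°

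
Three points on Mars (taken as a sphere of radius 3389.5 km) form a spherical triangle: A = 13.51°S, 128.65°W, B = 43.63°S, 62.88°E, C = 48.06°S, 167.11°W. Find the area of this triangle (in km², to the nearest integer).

Side lengths (central angles): a = 1.3672, b = 0.8194, c = 2.1275 rad; semiperimeter s = 2.1570.
By l'Huilier's theorem, tan(E/4) = √[tan(s/2) tan((s−a)/2) tan((s−b)/2) tan((s−c)/2)], giving spherical excess E = 0.3799 rad.
Area = E·R² = 0.3799 × (3389.5)² ≈ 4364635 km².

4364635 km²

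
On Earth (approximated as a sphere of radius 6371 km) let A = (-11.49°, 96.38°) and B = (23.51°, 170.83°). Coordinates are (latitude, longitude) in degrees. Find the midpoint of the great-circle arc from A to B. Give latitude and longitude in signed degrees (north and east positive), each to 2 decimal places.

7.53°, 132.16°

The central angle between A and B is δ = 1.4086 rad.
With f = 0.5, the slerp weights are sin((1−f)δ)/sin δ = 0.6561 and sin(fδ)/sin δ = 0.6561.
Weighted sum of the unit vectors: (0.6561)·(-0.1089,0.9739,-0.1992) + (0.6561)·(-0.9053,0.1461,0.3989) = (-0.6654, 0.7349, 0.1310).
Converting back: φ = atan2(z, √(x²+y²)) = 7.53°, λ = atan2(y, x) = 132.16°.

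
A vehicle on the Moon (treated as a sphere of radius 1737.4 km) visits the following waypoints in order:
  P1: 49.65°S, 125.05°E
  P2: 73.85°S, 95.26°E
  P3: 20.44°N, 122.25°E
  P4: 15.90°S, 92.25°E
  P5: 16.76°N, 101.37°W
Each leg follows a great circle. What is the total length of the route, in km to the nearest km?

10217 km

Leg P1→P2: central angle 0.4771 rad, distance 828.9 km.
Leg P2→P3: central angle 1.6742 rad, distance 2908.7 km.
Leg P3→P4: central angle 0.8165 rad, distance 1418.6 km.
Leg P4→P5: central angle 2.9130 rad, distance 5061.1 km.
Total: 828.9 + 2908.7 + 1418.6 + 5061.1 ≈ 10217 km.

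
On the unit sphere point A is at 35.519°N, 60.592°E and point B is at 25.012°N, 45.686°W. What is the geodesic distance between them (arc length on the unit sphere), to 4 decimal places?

Let φ₁ = 0.6199 rad, φ₂ = 0.4365 rad, and Δλ = -1.8549 rad.
Haversine: a = sin²(Δφ/2) + cos φ₁ cos φ₂ sin²(Δλ/2) = 0.0084 + (0.8139)(0.9062)(0.6401) = 0.48055.
Central angle c = 2·arcsin(√a) = 1.53189 rad.
On the unit sphere the arc length equals the central angle: 1.5319.

1.5319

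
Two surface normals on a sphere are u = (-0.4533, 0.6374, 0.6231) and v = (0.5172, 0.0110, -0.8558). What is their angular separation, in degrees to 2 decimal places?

139.52°

u·v = -0.7607; |u| = 1.0000, |v| = 1.0000.
cos θ = (u·v)/(|u||v|) = -0.7607, so θ = 139.52°.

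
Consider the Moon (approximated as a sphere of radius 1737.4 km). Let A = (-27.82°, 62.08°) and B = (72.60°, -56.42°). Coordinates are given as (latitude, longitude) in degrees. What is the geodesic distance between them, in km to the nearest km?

With latitudes φ₁ = -27.820°, φ₂ = 72.600° and longitude difference Δλ = -118.500°:
cos c = sin φ₁ sin φ₂ + cos φ₁ cos φ₂ cos Δλ = (-0.4667)(0.9542) + (0.8844)(0.2990)(-0.4772) = -0.57154,
so c = arccos(-0.57154) = 2.17917 rad.
Distance = R·c = 1737.4 × 2.1792 ≈ 3786 km.

3786 km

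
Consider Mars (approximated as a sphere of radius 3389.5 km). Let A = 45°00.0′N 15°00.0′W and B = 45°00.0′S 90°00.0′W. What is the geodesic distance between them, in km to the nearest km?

With latitudes φ₁ = 45.000°, φ₂ = -45.000° and longitude difference Δλ = -75.000°:
cos c = sin φ₁ sin φ₂ + cos φ₁ cos φ₂ cos Δλ = (0.7071)(-0.7071) + (0.7071)(0.7071)(0.2588) = -0.37059,
so c = arccos(-0.37059) = 1.95044 rad.
Distance = R·c = 3389.5 × 1.9504 ≈ 6611 km.

6611 km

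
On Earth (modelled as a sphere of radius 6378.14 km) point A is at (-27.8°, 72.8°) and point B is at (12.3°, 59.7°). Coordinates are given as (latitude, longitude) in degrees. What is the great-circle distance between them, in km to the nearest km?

4682 km

Let φ₁ = -0.4852 rad, φ₂ = 0.2147 rad, and Δλ = -0.2286 rad.
cos c = sin φ₁ sin φ₂ + cos φ₁ cos φ₂ cos Δλ = (-0.4664)(0.2130) + (0.8846)(0.9770)(0.9740) = 0.74243,
so c = arccos(0.74243) = 0.73411 rad.
Distance = R·c = 6378.14 × 0.7341 ≈ 4682 km.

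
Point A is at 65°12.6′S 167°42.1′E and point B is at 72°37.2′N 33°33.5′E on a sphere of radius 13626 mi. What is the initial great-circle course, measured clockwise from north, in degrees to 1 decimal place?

With φ₁ = -1.1381, φ₂ = 1.2675, Δλ = -2.3412 rad, the forward-azimuth formula gives
θ = atan2( sin Δλ cos φ₂ , cos φ₁ sin φ₂ − sin φ₁ cos φ₂ cos Δλ ) = atan2(-0.2144, 0.2113) = -45.41°.
Adding 360° brings this into [0°, 360°): 314.6°.

314.6°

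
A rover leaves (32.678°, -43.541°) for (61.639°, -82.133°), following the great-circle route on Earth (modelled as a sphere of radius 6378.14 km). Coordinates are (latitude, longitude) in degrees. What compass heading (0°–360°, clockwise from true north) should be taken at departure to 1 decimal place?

331.3°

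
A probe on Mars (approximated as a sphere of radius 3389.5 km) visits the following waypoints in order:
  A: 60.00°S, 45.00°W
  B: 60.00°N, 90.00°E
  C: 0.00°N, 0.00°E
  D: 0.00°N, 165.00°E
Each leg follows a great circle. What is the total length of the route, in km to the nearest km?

Leg A→B: central angle 2.7565 rad, distance 9343.3 km.
Leg B→C: central angle 1.5708 rad, distance 5324.2 km.
Leg C→D: central angle 2.8798 rad, distance 9761.1 km.
Total: 9343.3 + 5324.2 + 9761.1 ≈ 24429 km.

24429 km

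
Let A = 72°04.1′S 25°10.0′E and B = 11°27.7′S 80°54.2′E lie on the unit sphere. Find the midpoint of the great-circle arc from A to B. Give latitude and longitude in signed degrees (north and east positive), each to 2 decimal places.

-44.24°, 68.46°

The central angle between A and B is δ = 1.2037 rad.
With f = 0.5, the slerp weights are sin((1−f)δ)/sin δ = 0.6066 and sin(fδ)/sin δ = 0.6066.
Weighted sum of the unit vectors: (0.6066)·(0.2787,0.1309,-0.9514) + (0.6066)·(0.1549,0.9677,-0.1987) = (0.2630, 0.6664, -0.6976).
Converting back: φ = atan2(z, √(x²+y²)) = -44.24°, λ = atan2(y, x) = 68.46°.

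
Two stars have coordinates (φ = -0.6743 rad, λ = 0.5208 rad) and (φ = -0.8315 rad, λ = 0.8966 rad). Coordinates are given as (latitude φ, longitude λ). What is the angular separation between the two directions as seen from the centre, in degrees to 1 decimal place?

18.0°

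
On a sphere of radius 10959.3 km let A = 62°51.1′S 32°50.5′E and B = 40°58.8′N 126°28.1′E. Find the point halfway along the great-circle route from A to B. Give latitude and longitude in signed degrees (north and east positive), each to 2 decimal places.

-15.27°, 94.37°

The central angle between A and B is δ = 2.2210 rad.
With f = 0.5, the slerp weights are sin((1−f)δ)/sin δ = 1.1256 and sin(fδ)/sin δ = 1.1256.
Weighted sum of the unit vectors: (1.1256)·(0.3834,0.2475,-0.8898) + (1.1256)·(-0.4487,0.6071,0.6558) = (-0.0736, 0.9619, -0.2634).
Converting back: φ = atan2(z, √(x²+y²)) = -15.27°, λ = atan2(y, x) = 94.37°.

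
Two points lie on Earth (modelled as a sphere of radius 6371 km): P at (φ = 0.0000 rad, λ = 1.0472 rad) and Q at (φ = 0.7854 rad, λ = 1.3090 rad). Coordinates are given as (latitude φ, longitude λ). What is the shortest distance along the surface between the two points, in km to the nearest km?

5217 km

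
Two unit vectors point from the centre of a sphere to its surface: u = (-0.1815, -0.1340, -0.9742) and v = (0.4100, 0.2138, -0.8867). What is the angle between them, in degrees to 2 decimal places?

40.47°

u·v = 0.7608; |u| = 1.0000, |v| = 1.0000.
cos θ = (u·v)/(|u||v|) = 0.7608, so θ = 40.47°.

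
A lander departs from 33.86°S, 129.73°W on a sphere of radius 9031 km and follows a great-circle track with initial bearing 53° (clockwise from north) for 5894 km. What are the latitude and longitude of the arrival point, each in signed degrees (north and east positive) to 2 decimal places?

Angular distance δ = d/R = 5894/9031 = 0.65264 rad; initial bearing θ = 0.9250 rad.
sin φ₂ = sin φ₁ cos δ + cos φ₁ sin δ cos θ = (-0.5572)(0.7945) + (0.8304)(0.6073)(0.6018) = -0.1392, so φ₂ = -8.00°.
Δλ = atan2(sin θ sin δ cos φ₁, cos δ − sin φ₁ sin φ₂) = atan2(0.4027, 0.7169) = 29.325°.
λ₂ = -129.730° + 29.325° = -100.40°.

-8.00°, -100.40°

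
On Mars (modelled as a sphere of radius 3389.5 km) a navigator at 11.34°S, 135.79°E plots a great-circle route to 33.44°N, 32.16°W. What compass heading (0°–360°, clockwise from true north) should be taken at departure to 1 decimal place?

335.4°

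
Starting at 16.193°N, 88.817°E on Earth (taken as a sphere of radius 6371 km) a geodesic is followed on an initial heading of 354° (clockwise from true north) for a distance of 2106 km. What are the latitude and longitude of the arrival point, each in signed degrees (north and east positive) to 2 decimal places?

35.01°, 86.44°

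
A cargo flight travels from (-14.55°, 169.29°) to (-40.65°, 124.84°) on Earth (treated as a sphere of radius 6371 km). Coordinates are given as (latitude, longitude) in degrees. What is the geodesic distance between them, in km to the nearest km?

In radians: φ₁ = -0.2539, φ₂ = -0.7095, Δλ = -44.450° = -0.7758 rad.
cos c = sin φ₁ sin φ₂ + cos φ₁ cos φ₂ cos Δλ = (-0.2512)(-0.6514) + (0.9679)(0.7587)(0.7139) = 0.68790,
so c = arccos(0.68790) = 0.81221 rad.
Distance = R·c = 6371 × 0.8122 ≈ 5175 km.

5175 km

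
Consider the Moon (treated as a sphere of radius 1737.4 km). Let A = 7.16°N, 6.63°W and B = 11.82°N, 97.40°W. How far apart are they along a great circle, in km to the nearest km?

In radians: φ₁ = 0.1250, φ₂ = 0.2063, Δλ = -90.770° = -1.5842 rad.
Haversine: a = sin²(Δφ/2) + cos φ₁ cos φ₂ sin²(Δλ/2) = 0.0017 + (0.9922)(0.9788)(0.5067) = 0.49376.
Central angle c = 2·arcsin(√a) = 1.55832 rad.
Distance = R·c = 1737.4 × 1.5583 ≈ 2707 km.

2707 km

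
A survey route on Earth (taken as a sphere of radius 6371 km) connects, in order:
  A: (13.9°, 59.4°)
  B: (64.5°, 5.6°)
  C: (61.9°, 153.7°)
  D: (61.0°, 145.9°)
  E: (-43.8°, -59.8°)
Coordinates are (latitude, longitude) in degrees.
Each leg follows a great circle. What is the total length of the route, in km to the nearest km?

30536 km

Leg A→B: central angle 1.0887 rad, distance 6936.1 km.
Leg B→C: central angle 0.8969 rad, distance 5714.1 km.
Leg C→D: central angle 0.0669 rad, distance 426.1 km.
Leg D→E: central angle 2.7406 rad, distance 17460.2 km.
Total: 6936.1 + 5714.1 + 426.1 + 17460.2 ≈ 30536 km.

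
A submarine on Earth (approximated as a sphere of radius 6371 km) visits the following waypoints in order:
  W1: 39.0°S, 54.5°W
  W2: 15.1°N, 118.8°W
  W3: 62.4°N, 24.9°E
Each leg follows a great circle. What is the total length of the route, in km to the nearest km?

19810 km

Leg W1→W2: central angle 1.4086 rad, distance 8974.5 km.
Leg W2→W3: central angle 1.7008 rad, distance 10835.8 km.
Total: 8974.5 + 10835.8 ≈ 19810 km.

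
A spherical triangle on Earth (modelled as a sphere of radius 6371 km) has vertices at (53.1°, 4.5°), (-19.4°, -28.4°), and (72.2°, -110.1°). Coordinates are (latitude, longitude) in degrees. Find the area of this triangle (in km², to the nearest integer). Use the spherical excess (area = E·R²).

Side lengths (central angles): a = 1.8490, b = 0.8162, c = 1.3593 rad; semiperimeter s = 2.0123.
By l'Huilier's theorem, tan(E/4) = √[tan(s/2) tan((s−a)/2) tan((s−b)/2) tan((s−c)/2)], giving spherical excess E = 0.6837 rad.
Area = E·R² = 0.6837 × (6371)² ≈ 27750060 km².

27750060 km²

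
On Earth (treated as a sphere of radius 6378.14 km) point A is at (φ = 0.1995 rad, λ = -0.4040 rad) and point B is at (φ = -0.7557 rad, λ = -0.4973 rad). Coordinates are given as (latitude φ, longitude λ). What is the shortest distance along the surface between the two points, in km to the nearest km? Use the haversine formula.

6117 km

With latitudes φ₁ = 11.431°, φ₂ = -43.298° and longitude difference Δλ = -5.346°:
Haversine: a = sin²(Δφ/2) + cos φ₁ cos φ₂ sin²(Δλ/2) = 0.2113 + (0.9802)(0.7278)(0.0022) = 0.21283.
Central angle c = 2·arcsin(√a) = 0.95900 rad.
Distance = R·c = 6378.14 × 0.9590 ≈ 6117 km.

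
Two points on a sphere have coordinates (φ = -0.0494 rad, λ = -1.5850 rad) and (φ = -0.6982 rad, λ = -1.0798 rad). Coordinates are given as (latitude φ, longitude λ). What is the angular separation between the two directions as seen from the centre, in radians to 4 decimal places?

0.7937 rad

In radians: φ₁ = -0.0494, φ₂ = -0.6982, Δλ = 28.946° = 0.5052 rad.
cos c = sin φ₁ sin φ₂ + cos φ₁ cos φ₂ cos Δλ = (-0.0494)(-0.6428) + (0.9988)(0.7660)(0.8751) = 0.70124,
so c = arccos(0.70124) = 0.79367 rad.
So the angular separation is 0.7937 rad.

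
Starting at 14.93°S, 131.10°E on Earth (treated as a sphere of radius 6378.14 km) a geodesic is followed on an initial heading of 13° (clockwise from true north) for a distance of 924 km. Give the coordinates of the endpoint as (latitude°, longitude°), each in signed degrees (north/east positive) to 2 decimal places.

-6.84°, 132.97°

Angular distance δ = d/R = 924/6378.14 = 0.14487 rad; initial bearing θ = 0.2269 rad.
sin φ₂ = sin φ₁ cos δ + cos φ₁ sin δ cos θ = (-0.2576)(0.9895) + (0.9662)(0.1444)(0.9744) = -0.1190, so φ₂ = -6.84°.
Δλ = atan2(sin θ sin δ cos φ₁, cos δ − sin φ₁ sin φ₂) = atan2(0.0314, 0.9589) = 1.874°.
λ₂ = 131.100° + 1.874° = 132.97°.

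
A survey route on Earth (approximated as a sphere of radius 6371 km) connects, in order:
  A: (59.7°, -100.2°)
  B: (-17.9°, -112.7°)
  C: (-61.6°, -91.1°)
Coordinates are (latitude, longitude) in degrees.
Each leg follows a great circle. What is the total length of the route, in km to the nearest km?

13849 km

Leg A→B: central angle 1.3660 rad, distance 8702.9 km.
Leg B→C: central angle 0.8077 rad, distance 5145.7 km.
Total: 8702.9 + 5145.7 ≈ 13849 km.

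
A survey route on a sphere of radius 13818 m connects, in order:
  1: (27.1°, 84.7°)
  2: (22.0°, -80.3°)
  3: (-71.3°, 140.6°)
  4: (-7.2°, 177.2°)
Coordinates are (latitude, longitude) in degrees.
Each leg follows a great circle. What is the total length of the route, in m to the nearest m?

Leg 1→2: central angle 2.2480 rad, distance 31062.9 m.
Leg 2→3: central angle 2.1889 rad, distance 30246.7 m.
Leg 3→4: central angle 1.1874 rad, distance 16407.4 m.
Total: 31062.9 + 30246.7 + 16407.4 ≈ 77717 m.

77717 m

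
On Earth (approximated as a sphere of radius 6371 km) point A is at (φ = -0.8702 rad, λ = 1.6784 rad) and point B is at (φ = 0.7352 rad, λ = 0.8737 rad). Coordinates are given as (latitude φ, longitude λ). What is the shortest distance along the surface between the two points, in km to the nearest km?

11169 km

Let φ₁ = -0.8702 rad, φ₂ = 0.7352 rad, and Δλ = -0.8047 rad.
cos c = sin φ₁ sin φ₂ + cos φ₁ cos φ₂ cos Δλ = (-0.7645)(0.6707) + (0.6447)(0.7417)(0.6933) = -0.18123,
so c = arccos(-0.18123) = 1.75304 rad.
Distance = R·c = 6371 × 1.7530 ≈ 11169 km.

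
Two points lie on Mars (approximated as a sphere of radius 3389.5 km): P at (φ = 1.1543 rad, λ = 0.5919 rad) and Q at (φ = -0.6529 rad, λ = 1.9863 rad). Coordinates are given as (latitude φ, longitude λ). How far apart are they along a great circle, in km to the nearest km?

7096 km

With latitudes φ₁ = 66.137°, φ₂ = -37.408° and longitude difference Δλ = 79.893°:
cos c = sin φ₁ sin φ₂ + cos φ₁ cos φ₂ cos Δλ = (0.9145)(-0.6075) + (0.4046)(0.7943)(0.1755) = -0.49917,
so c = arccos(-0.49917) = 2.09343 rad.
Distance = R·c = 3389.5 × 2.0934 ≈ 7096 km.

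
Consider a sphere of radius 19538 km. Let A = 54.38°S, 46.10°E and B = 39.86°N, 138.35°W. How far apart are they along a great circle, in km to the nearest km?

56325 km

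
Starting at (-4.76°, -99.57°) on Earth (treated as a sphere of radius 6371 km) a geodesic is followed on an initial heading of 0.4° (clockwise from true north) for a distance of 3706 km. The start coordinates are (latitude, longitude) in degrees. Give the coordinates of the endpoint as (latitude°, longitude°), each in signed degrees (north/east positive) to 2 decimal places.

Angular distance δ = d/R = 3706/6371 = 0.58170 rad; initial bearing θ = 0.0070 rad.
sin φ₂ = sin φ₁ cos δ + cos φ₁ sin δ cos θ = (-0.0830)(0.8355) + (0.9966)(0.5494)(1.0000) = 0.4782, so φ₂ = 28.57°.
Δλ = atan2(sin θ sin δ cos φ₁, cos δ − sin φ₁ sin φ₂) = atan2(0.0038, 0.8752) = 0.250°.
λ₂ = -99.570° + 0.250° = -99.32°.

28.57°, -99.32°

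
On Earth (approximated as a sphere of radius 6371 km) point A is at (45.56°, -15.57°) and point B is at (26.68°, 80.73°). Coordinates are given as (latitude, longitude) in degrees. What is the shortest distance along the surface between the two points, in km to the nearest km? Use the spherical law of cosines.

8385 km

In radians: φ₁ = 0.7952, φ₂ = 0.4657, Δλ = 96.300° = 1.6808 rad.
cos c = sin φ₁ sin φ₂ + cos φ₁ cos φ₂ cos Δλ = (0.7140)(0.4490) + (0.7002)(0.8935)(-0.1097) = 0.25193,
so c = arccos(0.25193) = 1.31612 rad.
Distance = R·c = 6371 × 1.3161 ≈ 8385 km.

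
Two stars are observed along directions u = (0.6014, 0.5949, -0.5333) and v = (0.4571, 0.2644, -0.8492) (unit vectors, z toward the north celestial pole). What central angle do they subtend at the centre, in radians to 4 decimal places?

0.4841 rad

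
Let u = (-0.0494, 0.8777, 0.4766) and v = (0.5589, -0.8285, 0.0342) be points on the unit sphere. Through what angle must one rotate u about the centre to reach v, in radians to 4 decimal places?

2.4017 rad

u·v = -0.7385; |u| = 1.0000, |v| = 1.0000.
cos θ = (u·v)/(|u||v|) = -0.7385, so θ = 2.4017 rad.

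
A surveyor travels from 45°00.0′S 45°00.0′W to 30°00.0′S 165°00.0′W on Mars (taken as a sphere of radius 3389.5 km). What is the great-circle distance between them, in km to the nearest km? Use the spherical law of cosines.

5164 km

With latitudes φ₁ = -45.000°, φ₂ = -30.000° and longitude difference Δλ = -120.000°:
cos c = sin φ₁ sin φ₂ + cos φ₁ cos φ₂ cos Δλ = (-0.7071)(-0.5000) + (0.7071)(0.8660)(-0.5000) = 0.04737,
so c = arccos(0.04737) = 1.52341 rad.
Distance = R·c = 3389.5 × 1.5234 ≈ 5164 km.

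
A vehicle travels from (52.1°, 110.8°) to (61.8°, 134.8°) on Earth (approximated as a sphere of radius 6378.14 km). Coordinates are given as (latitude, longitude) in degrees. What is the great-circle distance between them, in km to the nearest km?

Let φ₁ = 0.9093 rad, φ₂ = 1.0786 rad, and Δλ = 0.4189 rad.
Haversine: a = sin²(Δφ/2) + cos φ₁ cos φ₂ sin²(Δλ/2) = 0.0071 + (0.6143)(0.4726)(0.0432) = 0.01970.
Central angle c = 2·arcsin(√a) = 0.28162 rad.
Distance = R·c = 6378.14 × 0.2816 ≈ 1796 km.

1796 km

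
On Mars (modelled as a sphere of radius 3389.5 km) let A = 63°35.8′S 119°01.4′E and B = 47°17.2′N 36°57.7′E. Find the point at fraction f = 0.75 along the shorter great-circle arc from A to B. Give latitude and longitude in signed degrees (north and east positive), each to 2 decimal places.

18.96°, 55.23°

Central angle δ = 2.2350 rad. Interpolating on the sphere with fraction f = 0.75:
P = [sin((1−f)δ)·A + sin(fδ)·B] / sin δ = 0.6733·A + 1.2630·B in Cartesian coordinates,
giving P = (0.5393, 0.7769, 0.3249), i.e. latitude 18.96°, longitude 55.23°.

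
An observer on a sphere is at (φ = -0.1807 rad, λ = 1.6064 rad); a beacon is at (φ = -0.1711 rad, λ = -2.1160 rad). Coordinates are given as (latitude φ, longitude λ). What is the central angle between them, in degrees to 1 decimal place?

141.2°

In radians: φ₁ = -0.1807, φ₂ = -0.1711, Δλ = 146.722° = 2.5608 rad.
cos c = sin φ₁ sin φ₂ + cos φ₁ cos φ₂ cos Δλ = (-0.1797)(-0.1703) + (0.9837)(0.9854)(-0.8360) = -0.77980,
so c = arccos(-0.77980) = 2.46514 rad.
So the angular separation is 141.2°.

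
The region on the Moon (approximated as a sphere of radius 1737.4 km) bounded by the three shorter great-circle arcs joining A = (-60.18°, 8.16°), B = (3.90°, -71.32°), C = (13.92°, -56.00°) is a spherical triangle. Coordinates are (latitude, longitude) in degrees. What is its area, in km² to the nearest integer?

935272 km²

Side lengths (central angles): a = 0.3165, b = 1.5691, c = 1.5392 rad; semiperimeter s = 1.7124.
By l'Huilier's theorem, tan(E/4) = √[tan(s/2) tan((s−a)/2) tan((s−b)/2) tan((s−c)/2)], giving spherical excess E = 0.3098 rad.
Area = E·R² = 0.3098 × (1737.4)² ≈ 935272 km².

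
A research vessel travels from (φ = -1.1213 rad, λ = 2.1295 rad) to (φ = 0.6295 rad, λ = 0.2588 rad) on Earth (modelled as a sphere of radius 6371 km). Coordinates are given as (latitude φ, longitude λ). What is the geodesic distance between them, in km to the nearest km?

In radians: φ₁ = -1.1213, φ₂ = 0.6295, Δλ = -107.183° = -1.8707 rad.
cos c = sin φ₁ sin φ₂ + cos φ₁ cos φ₂ cos Δλ = (-0.9007)(0.5887) + (0.4345)(0.8083)(-0.2954) = -0.63402,
so c = arccos(-0.63402) = 2.25754 rad.
Distance = R·c = 6371 × 2.2575 ≈ 14383 km.

14383 km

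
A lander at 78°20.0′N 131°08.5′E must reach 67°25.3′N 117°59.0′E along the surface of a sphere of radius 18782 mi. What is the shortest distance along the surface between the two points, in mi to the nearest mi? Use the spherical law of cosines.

3774 mi

Let φ₁ = 1.3672 rad, φ₂ = 1.1767 rad, and Δλ = -0.2297 rad.
cos c = sin φ₁ sin φ₂ + cos φ₁ cos φ₂ cos Δλ = (0.9793)(0.9234) + (0.2022)(0.3839)(0.9737) = 0.97988,
so c = arccos(0.97988) = 0.20093 rad.
Distance = R·c = 18782 × 0.2009 ≈ 3774 mi.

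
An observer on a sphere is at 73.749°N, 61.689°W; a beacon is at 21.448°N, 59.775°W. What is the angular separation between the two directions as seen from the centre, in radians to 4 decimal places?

Let φ₁ = 1.2872 rad, φ₂ = 0.3743 rad, and Δλ = 0.0334 rad.
Haversine: a = sin²(Δφ/2) + cos φ₁ cos φ₂ sin²(Δλ/2) = 0.1942 + (0.2798)(0.9307)(0.0003) = 0.19432.
Central angle c = 2·arcsin(√a) = 0.91301 rad.
So the angular separation is 0.9130 rad.

0.9130 rad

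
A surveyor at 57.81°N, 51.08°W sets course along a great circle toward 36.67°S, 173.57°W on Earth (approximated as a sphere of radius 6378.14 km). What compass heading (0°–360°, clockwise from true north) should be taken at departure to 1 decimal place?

With φ₁ = 1.0090, φ₂ = -0.6400, Δλ = -2.1379 rad, the forward-azimuth formula gives
θ = atan2( sin Δλ cos φ₂ , cos φ₁ sin φ₂ − sin φ₁ cos φ₂ cos Δλ ) = atan2(-0.6765, 0.0465) = -86.07°.
Adding 360° brings this into [0°, 360°): 273.9°.

273.9°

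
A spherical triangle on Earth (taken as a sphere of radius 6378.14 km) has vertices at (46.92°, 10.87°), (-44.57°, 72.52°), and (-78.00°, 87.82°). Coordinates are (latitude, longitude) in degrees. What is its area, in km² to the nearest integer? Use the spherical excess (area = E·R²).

Side lengths (central angles): a = 0.5929, b = 2.3218, c = 1.8562 rad; semiperimeter s = 2.3855.
By l'Huilier's theorem, tan(E/4) = √[tan(s/2) tan((s−a)/2) tan((s−b)/2) tan((s−c)/2)], giving spherical excess E = 0.6534 rad.
Area = E·R² = 0.6534 × (6378.14)² ≈ 26580248 km².

26580248 km²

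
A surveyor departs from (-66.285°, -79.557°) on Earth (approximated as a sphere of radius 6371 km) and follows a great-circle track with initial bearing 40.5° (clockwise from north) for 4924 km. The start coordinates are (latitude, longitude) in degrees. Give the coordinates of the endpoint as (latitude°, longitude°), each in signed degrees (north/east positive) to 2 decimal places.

-26.23°, -49.19°

Angular distance δ = d/R = 4924/6371 = 0.77288 rad; initial bearing θ = 0.7069 rad.
sin φ₂ = sin φ₁ cos δ + cos φ₁ sin δ cos θ = (-0.9156)(0.7159) + (0.4022)(0.6982)(0.7604) = -0.4419, so φ₂ = -26.23°.
Δλ = atan2(sin θ sin δ cos φ₁, cos δ − sin φ₁ sin φ₂) = atan2(0.1824, 0.3113) = 30.363°.
λ₂ = -79.557° + 30.363° = -49.19°.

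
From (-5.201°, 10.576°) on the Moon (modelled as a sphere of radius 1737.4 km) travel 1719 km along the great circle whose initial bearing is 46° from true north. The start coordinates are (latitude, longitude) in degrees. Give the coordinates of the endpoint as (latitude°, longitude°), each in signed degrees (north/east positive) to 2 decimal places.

Angular distance δ = d/R = 1719/1737.4 = 0.98941 rad; initial bearing θ = 0.8029 rad.
sin φ₂ = sin φ₁ cos δ + cos φ₁ sin δ cos θ = (-0.0906)(0.5492) + (0.9959)(0.8357)(0.6947) = 0.5284, so φ₂ = 31.89°.
Δλ = atan2(sin θ sin δ cos φ₁, cos δ − sin φ₁ sin φ₂) = atan2(0.5987, 0.5971) = 45.077°.
λ₂ = 10.576° + 45.077° = 55.65°.

31.89°, 55.65°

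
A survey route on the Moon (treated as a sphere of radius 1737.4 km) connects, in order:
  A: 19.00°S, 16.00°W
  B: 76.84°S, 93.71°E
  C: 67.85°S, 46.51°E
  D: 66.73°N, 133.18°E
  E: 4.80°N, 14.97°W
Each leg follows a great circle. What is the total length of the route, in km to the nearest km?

Leg A→B: central angle 1.3239 rad, distance 2300.1 km.
Leg B→C: central angle 0.2831 rad, distance 491.8 km.
Leg C→D: central angle 2.5722 rad, distance 4468.9 km.
Leg D→E: central angle 1.8313 rad, distance 3181.6 km.
Total: 2300.1 + 491.8 + 4468.9 + 3181.6 ≈ 10442 km.

10442 km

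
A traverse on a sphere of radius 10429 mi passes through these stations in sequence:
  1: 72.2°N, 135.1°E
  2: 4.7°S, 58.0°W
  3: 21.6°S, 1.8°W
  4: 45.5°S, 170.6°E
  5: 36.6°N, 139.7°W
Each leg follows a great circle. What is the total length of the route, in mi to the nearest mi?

Leg 1→2: central angle 1.9549 rad, distance 20388.0 mi.
Leg 2→3: central angle 0.9936 rad, distance 10362.5 mi.
Leg 3→4: central angle 1.9643 rad, distance 20485.4 mi.
Leg 4→5: central angle 1.6321 rad, distance 17021.6 mi.
Total: 20388.0 + 10362.5 + 20485.4 + 17021.6 ≈ 68257 mi.

68257 mi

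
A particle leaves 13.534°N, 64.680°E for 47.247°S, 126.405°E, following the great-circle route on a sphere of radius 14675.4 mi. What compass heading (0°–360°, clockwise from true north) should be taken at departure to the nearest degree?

With φ₁ = 0.2362, φ₂ = -0.8246, Δλ = 1.0773 rad, the forward-azimuth formula gives
θ = atan2( sin Δλ cos φ₂ , cos φ₁ sin φ₂ − sin φ₁ cos φ₂ cos Δλ ) = atan2(0.5978, -0.7892) = 142.85°.
So the initial bearing is 143°.

143°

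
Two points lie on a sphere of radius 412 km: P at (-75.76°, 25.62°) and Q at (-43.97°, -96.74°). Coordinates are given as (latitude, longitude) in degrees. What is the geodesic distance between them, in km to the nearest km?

With latitudes φ₁ = -75.760°, φ₂ = -43.970° and longitude difference Δλ = -122.360°:
Haversine: a = sin²(Δφ/2) + cos φ₁ cos φ₂ sin²(Δλ/2) = 0.0750 + (0.2460)(0.7197)(0.7676) = 0.21090.
Central angle c = 2·arcsin(√a) = 0.95428 rad.
Distance = R·c = 412 × 0.9543 ≈ 393 km.

393 km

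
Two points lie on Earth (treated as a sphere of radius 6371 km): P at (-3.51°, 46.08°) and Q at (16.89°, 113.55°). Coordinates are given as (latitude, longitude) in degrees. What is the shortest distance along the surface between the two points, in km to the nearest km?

7742 km

With latitudes φ₁ = -3.510°, φ₂ = 16.890° and longitude difference Δλ = 67.470°:
cos c = sin φ₁ sin φ₂ + cos φ₁ cos φ₂ cos Δλ = (-0.0612)(0.2905) + (0.9981)(0.9569)(0.3832) = 0.34816,
so c = arccos(0.34816) = 1.21518 rad.
Distance = R·c = 6371 × 1.2152 ≈ 7742 km.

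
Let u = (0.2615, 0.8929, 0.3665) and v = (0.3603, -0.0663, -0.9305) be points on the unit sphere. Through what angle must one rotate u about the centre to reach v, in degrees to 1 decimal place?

107.8°

u·v = -0.3060; |u| = 1.0000, |v| = 1.0000.
cos θ = (u·v)/(|u||v|) = -0.3060, so θ = 107.8°.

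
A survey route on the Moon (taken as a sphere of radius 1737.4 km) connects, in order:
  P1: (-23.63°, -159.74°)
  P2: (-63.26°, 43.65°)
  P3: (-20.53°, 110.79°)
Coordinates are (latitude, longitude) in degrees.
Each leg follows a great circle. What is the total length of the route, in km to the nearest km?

4630 km

Leg P1→P2: central angle 1.5912 rad, distance 2764.5 km.
Leg P2→P3: central angle 1.0737 rad, distance 1865.4 km.
Total: 2764.5 + 1865.4 ≈ 4630 km.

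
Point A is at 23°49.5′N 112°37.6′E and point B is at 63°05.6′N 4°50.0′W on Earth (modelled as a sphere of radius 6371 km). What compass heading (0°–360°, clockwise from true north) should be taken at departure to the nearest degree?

With φ₁ = 0.4158, φ₂ = 1.1012, Δλ = -2.0501 rad, the forward-azimuth formula gives
θ = atan2( sin Δλ cos φ₂ , cos φ₁ sin φ₂ − sin φ₁ cos φ₂ cos Δλ ) = atan2(-0.4016, 0.9000) = -24.04°.
Adding 360° brings this into [0°, 360°): 336°.

336°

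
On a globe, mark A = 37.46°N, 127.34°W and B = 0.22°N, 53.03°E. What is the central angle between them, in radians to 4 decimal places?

2.4839 rad

With latitudes φ₁ = 37.460°, φ₂ = 0.220° and longitude difference Δλ = -179.630°:
cos c = sin φ₁ sin φ₂ + cos φ₁ cos φ₂ cos Δλ = (0.6082)(0.0038) + (0.7938)(1.0000)(-1.0000) = -0.79142,
so c = arccos(-0.79142) = 2.48393 rad.
So the angular separation is 2.4839 rad.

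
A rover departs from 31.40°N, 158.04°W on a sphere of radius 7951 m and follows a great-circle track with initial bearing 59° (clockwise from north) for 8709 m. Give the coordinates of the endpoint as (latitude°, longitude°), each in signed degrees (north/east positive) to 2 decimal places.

39.00°, -79.33°

Angular distance δ = d/R = 8709/7951 = 1.09533 rad; initial bearing θ = 1.0297 rad.
sin φ₂ = sin φ₁ cos δ + cos φ₁ sin δ cos θ = (0.5210)(0.4577) + (0.8536)(0.8891)(0.5150) = 0.6293, so φ₂ = 39.00°.
Δλ = atan2(sin θ sin δ cos φ₁, cos δ − sin φ₁ sin φ₂) = atan2(0.6505, 0.1299) = 78.710°.
λ₂ = -158.040° + 78.710° = -79.33°.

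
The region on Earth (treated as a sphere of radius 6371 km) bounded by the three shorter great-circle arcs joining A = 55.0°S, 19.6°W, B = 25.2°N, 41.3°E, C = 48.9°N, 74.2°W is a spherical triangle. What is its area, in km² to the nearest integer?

Side lengths (central angles): a = 1.5060, b = 1.9811, c = 1.6673 rad; semiperimeter s = 2.5772.
By l'Huilier's theorem, tan(E/4) = √[tan(s/2) tan((s−a)/2) tan((s−b)/2) tan((s−c)/2)], giving spherical excess E = 2.0255 rad.
Area = E·R² = 2.0255 × (6371)² ≈ 82213302 km².

82213302 km²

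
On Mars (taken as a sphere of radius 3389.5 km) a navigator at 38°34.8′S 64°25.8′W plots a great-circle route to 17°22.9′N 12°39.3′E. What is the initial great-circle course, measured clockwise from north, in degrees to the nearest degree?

68°

Δλ = 77.085° = 1.3454 rad.
y = sin Δλ · cos φ₂ = (0.9747)(0.9543) = 0.9302
x = cos φ₁ sin φ₂ − sin φ₁ cos φ₂ cos Δλ = (0.7817)(0.2987) − (-0.6236)(0.9543)(0.2235) = 0.3665
θ = atan2(y, x) = 68.49°, so the bearing is 68°.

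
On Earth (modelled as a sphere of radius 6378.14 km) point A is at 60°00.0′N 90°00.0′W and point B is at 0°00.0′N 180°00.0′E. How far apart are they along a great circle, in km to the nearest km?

10019 km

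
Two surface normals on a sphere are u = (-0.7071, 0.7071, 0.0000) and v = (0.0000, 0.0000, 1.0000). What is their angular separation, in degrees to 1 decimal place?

u·v = 0.0000; |u| = 1.0000, |v| = 1.0000.
cos θ = (u·v)/(|u||v|) = 0.0000, so θ = 90.0°.

90.0°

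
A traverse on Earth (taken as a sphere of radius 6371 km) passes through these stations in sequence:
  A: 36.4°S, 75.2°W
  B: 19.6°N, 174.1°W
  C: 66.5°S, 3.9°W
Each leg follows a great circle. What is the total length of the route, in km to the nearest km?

26811 km

Leg A→B: central angle 1.8927 rad, distance 12058.4 km.
Leg B→C: central angle 2.3156 rad, distance 14752.4 km.
Total: 12058.4 + 14752.4 ≈ 26811 km.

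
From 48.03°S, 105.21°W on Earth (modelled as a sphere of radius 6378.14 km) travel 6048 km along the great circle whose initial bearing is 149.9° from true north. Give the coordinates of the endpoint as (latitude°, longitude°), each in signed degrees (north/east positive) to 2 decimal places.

-64.63°, 2.82°

Angular distance δ = d/R = 6048/6378.14 = 0.94824 rad; initial bearing θ = 2.6162 rad.
sin φ₂ = sin φ₁ cos δ + cos φ₁ sin δ cos θ = (-0.7435)(0.5831) + (0.6687)(0.8124)(-0.8652) = -0.9036, so φ₂ = -64.63°.
Δλ = atan2(sin θ sin δ cos φ₁, cos δ − sin φ₁ sin φ₂) = atan2(0.2725, -0.0887) = 108.029°.
λ₂ = -105.210° + 108.029° = 2.82°.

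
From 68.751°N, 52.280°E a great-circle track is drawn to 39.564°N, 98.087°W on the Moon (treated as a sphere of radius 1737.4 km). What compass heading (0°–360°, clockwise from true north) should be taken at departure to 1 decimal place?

336.0°

With φ₁ = 1.1999, φ₂ = 0.6905, Δλ = -2.6244 rad, the forward-azimuth formula gives
θ = atan2( sin Δλ cos φ₂ , cos φ₁ sin φ₂ − sin φ₁ cos φ₂ cos Δλ ) = atan2(-0.3812, 0.8554) = -24.02°.
Adding 360° brings this into [0°, 360°): 336.0°.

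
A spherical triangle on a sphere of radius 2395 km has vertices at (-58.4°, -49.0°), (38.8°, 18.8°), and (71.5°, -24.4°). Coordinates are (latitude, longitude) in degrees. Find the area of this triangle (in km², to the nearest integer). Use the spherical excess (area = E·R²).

6383350 km²

Side lengths (central angles): a = 0.6849, b = 2.2870, c = 1.9599 rad; semiperimeter s = 2.4659.
By l'Huilier's theorem, tan(E/4) = √[tan(s/2) tan((s−a)/2) tan((s−b)/2) tan((s−c)/2)], giving spherical excess E = 1.1129 rad.
Area = E·R² = 1.1129 × (2395)² ≈ 6383350 km².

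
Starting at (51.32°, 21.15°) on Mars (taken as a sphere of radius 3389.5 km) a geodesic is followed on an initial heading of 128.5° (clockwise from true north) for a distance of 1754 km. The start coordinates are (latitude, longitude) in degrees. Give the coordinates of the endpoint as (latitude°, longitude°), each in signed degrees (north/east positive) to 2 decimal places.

Angular distance δ = d/R = 1754/3389.5 = 0.51748 rad; initial bearing θ = 2.2427 rad.
sin φ₂ = sin φ₁ cos δ + cos φ₁ sin δ cos θ = (0.7806)(0.8691) + (0.6250)(0.4947)(-0.6225) = 0.4860, so φ₂ = 29.08°.
Δλ = atan2(sin θ sin δ cos φ₁, cos δ − sin φ₁ sin φ₂) = atan2(0.2420, 0.4897) = 26.294°.
λ₂ = 21.150° + 26.294° = 47.44°.

29.08°, 47.44°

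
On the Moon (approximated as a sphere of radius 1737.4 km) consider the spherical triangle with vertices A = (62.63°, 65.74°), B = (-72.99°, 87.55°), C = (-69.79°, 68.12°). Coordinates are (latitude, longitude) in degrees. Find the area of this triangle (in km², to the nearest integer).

713002 km²

Side lengths (central angles): a = 0.1210, b = 2.3114, c = 2.3809 rad; semiperimeter s = 2.4066.
By l'Huilier's theorem, tan(E/4) = √[tan(s/2) tan((s−a)/2) tan((s−b)/2) tan((s−c)/2)], giving spherical excess E = 0.2362 rad.
Area = E·R² = 0.2362 × (1737.4)² ≈ 713002 km².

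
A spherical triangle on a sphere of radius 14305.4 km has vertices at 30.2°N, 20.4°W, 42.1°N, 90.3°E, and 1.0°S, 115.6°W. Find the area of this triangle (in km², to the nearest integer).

462369751 km²

Side lengths (central angles): a = 2.3173, b = 1.6580, c = 1.4600 rad; semiperimeter s = 2.7176.
By l'Huilier's theorem, tan(E/4) = √[tan(s/2) tan((s−a)/2) tan((s−b)/2) tan((s−c)/2)], giving spherical excess E = 2.2594 rad.
Area = E·R² = 2.2594 × (14305.4)² ≈ 462369751 km².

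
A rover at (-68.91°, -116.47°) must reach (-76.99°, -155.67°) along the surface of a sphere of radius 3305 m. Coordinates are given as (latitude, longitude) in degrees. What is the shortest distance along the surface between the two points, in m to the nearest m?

786 m

In radians: φ₁ = -1.2027, φ₂ = -1.3437, Δλ = -39.200° = -0.6842 rad.
cos c = sin φ₁ sin φ₂ + cos φ₁ cos φ₂ cos Δλ = (-0.9330)(-0.9743) + (0.3598)(0.2251)(0.7749) = 0.97184,
so c = arccos(0.97184) = 0.23787 rad.
Distance = R·c = 3305 × 0.2379 ≈ 786 m.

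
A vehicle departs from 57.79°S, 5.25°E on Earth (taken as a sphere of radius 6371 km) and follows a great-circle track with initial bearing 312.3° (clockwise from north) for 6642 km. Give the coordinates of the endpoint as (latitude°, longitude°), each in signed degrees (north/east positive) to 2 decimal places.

Angular distance δ = d/R = 6642/6371 = 1.04254 rad; initial bearing θ = 5.4507 rad.
sin φ₂ = sin φ₁ cos δ + cos φ₁ sin δ cos θ = (-0.8461)(0.5040) + (0.5330)(0.8637)(0.6730) = -0.1166, so φ₂ = -6.70°.
Δλ = atan2(sin θ sin δ cos φ₁, cos δ − sin φ₁ sin φ₂) = atan2(-0.3405, 0.4054) = -40.031°.
λ₂ = 5.250° − 40.031° = -34.78°.

-6.70°, -34.78°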